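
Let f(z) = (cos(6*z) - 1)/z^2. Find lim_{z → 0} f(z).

Direct substitution gives 0/0.
Apply L'Hôpital: lim (-6*sin(6*z))/(2*z), still 0/0.
After 2 applications of L'Hôpital's rule the quotient is (-36*cos(6*z))/(2); substituting z = 0 gives -18.

-18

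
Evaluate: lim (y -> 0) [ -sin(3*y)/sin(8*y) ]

-3/8

Substitution gives 0/0.
Divide numerator and denominator by y: sin(3y)/y → 3 and sin(8y)/y → 8, so the limit is -1·3/8 = -3/8.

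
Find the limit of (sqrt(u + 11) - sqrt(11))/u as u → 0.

√(11)/22

Substitution gives 0/0. Multiply numerator and denominator by the conjugate √(11 + u) + √11.
The numerator becomes (11 + u) − 11 = u, so the expression simplifies to 1/(√(11 + u) + √11).
Letting u → 0 gives 1/(2√11) = √(11)/22.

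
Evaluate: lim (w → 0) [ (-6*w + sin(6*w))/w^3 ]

-36

Direct substitution gives 0/0.
Apply L'Hôpital: lim (6*cos(6*w) - 6)/(3*w^2), still 0/0.
Apply L'Hôpital: lim (-36*sin(6*w))/(6*w), still 0/0.
After 3 applications of L'Hôpital's rule the quotient is (-216*cos(6*w))/(6); substituting w = 0 gives -36.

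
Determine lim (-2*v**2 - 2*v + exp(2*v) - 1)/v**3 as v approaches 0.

Direct substitution gives 0/0.
Apply L'Hôpital: lim (-4*v + 2*e^(2*v) - 2)/(3*v^2), still 0/0.
Apply L'Hôpital: lim (4*e^(2*v) - 4)/(6*v), still 0/0.
After 3 applications of L'Hôpital's rule the quotient is (8*e^(2*v))/(6); substituting v = 0 gives 4/3.

4/3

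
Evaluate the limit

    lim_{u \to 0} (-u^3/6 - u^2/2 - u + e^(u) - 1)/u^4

1/24

Direct substitution gives 0/0.
Apply L'Hôpital: lim (-u^2/2 - u + e^(u) - 1)/(4*u^3), still 0/0.
Apply L'Hôpital: lim (-u + e^(u) - 1)/(12*u^2), still 0/0.
Apply L'Hôpital: lim (e^(u) - 1)/(24*u), still 0/0.
After 4 applications of L'Hôpital's rule the quotient is (e^(u))/(24); substituting u = 0 gives 1/24.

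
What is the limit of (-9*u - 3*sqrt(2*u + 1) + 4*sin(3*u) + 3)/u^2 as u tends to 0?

3/2

Substitution gives 0/0 (the numerator vanishes to order 2).
Expand each term to order u^2: the coefficient of u^2 in -3·√(1 + 2u) is 3/2 and in 4·sin(3u) is 0.
Lower-order terms cancel with the polynomial part, so the numerator is (3/2)·u^2 + o(u^2), and the limit is (3/2)/(1) = 3/2.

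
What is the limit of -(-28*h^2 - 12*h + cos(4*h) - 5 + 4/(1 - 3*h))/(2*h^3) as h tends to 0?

Substitution gives 0/0 (the numerator vanishes to order 3).
Expand each term to order h^3: the coefficient of h^3 in cos(4h) is 0 and in 4·1/(1 - 3h) is 108.
Lower-order terms cancel with the polynomial part, so the numerator is (108)·h^3 + o(h^3), and the limit is (108)/(-2) = -54.

-54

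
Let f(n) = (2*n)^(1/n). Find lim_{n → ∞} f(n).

1

Base → ∞ and exponent → 0: an ∞^0 form.
Take logs: (1/n)·ln(2·n^1) = (ln 2 + 1·ln n)/n → 0.
So the limit is e^0 = 1.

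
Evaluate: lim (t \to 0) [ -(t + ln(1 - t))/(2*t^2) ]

1/4

Direct substitution gives 0/0.
Apply L'Hôpital: lim (1 - 1/(1 - t))/(-4*t), still 0/0.
After 2 applications of L'Hôpital's rule the quotient is (-1/(1 - t)^2)/(-4); substituting t = 0 gives 1/4.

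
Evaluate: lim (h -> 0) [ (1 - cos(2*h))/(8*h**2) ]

Substitution gives 0/0.
Use (1 − cos u)/u² → 1/2 with u = 2h: the limit is 2²/(2·8) = 1/4.

1/4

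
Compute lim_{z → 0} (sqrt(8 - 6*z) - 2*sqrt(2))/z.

-3*√(2)/4

Substitution gives 0/0. Multiply numerator and denominator by the conjugate √(8 - 6z) + √8.
The numerator becomes (8 - 6z) − 8 = -6z, so the expression simplifies to -6/(√(8 - 6z) + √8).
Letting z → 0 gives -6/(2√8) = -3*√(2)/4.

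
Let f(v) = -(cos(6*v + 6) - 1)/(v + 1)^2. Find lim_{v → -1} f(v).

Direct substitution gives 0/0.
Apply L'Hôpital: lim (-6*sin(6*v + 6))/(-2*v - 2), still 0/0.
After 2 applications of L'Hôpital's rule the quotient is (-36*cos(6*v + 6))/(-2); substituting v = -1 gives 18.

18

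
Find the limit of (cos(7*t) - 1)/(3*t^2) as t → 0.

-49/6

Direct substitution gives 0/0.
Apply L'Hôpital: lim (-7*sin(7*t))/(6*t), still 0/0.
After 2 applications of L'Hôpital's rule the quotient is (-49*cos(7*t))/(6); substituting t = 0 gives -49/6.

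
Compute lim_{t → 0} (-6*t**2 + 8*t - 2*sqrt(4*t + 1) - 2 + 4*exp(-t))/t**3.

-26/3

Substitution gives 0/0 (the numerator vanishes to order 3).
Expand each term to order t^3: the coefficient of t^3 in 4·e^(-t) is -2/3 and in -2·√(1 + 4t) is -8.
Lower-order terms cancel with the polynomial part, so the numerator is (-26/3)·t^3 + o(t^3), and the limit is (-26/3)/(1) = -26/3.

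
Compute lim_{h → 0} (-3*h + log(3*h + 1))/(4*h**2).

-9/8

Direct substitution gives 0/0.
Apply L'Hôpital: lim (-3 + 3/(3*h + 1))/(8*h), still 0/0.
After 2 applications of L'Hôpital's rule the quotient is (-9/(3*h + 1)^2)/(8); substituting h = 0 gives -9/8.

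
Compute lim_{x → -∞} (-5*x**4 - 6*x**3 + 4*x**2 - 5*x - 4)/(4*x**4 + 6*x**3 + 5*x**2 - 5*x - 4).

Numerator and denominator both have degree 4.
Dividing every term by x^4, all lower-order terms vanish and the limit is the ratio of leading coefficients, -5/(4) = -5/4.

-5/4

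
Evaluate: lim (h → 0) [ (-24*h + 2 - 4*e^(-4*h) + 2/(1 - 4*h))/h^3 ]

512/3

Substitution gives 0/0; apply L'Hôpital's rule 3 times.
After differentiating numerator and denominator 3 times the quotient is (256*e^(-4*h) + 768/(4*h - 1)^4)/(6); at h = 0 this is 512/3.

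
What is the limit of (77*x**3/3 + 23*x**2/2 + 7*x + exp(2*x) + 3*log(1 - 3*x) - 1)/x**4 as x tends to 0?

Substitution gives 0/0 (the numerator vanishes to order 4).
Expand each term to order x^4: the coefficient of x^4 in e^(2x) is 2/3 and in 3·ln(1 - 3x) is -243/4.
Lower-order terms cancel with the polynomial part, so the numerator is (-721/12)·x^4 + o(x^4), and the limit is (-721/12)/(1) = -721/12.

-721/12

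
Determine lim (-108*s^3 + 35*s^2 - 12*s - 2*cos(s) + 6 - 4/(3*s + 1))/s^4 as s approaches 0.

Substitution gives 0/0; apply L'Hôpital's rule 4 times.
After differentiating numerator and denominator 4 times the quotient is (-2*cos(s) - 7776/(3*s + 1)^5)/(24); at s = 0 this is -3889/12.

-3889/12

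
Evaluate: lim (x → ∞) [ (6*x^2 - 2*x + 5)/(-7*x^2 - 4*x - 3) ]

Numerator and denominator both have degree 2.
Dividing every term by x^2, all lower-order terms vanish and the limit is the ratio of leading coefficients, 6/(-7) = -6/7.

-6/7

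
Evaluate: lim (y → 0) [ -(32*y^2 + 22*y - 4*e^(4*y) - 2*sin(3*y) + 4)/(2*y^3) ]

101/6

Substitution gives 0/0; apply L'Hôpital's rule 3 times.
After differentiating numerator and denominator 3 times the quotient is (-256*e^(4*y) + 54*cos(3*y))/(-12); at y = 0 this is 101/6.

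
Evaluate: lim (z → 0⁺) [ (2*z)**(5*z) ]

1

Base → 0⁺ and exponent → 0⁺: a 0^0 form.
Take logs: 5z·ln(2z). This is 0·(−∞); rewriting as ln(2z)/(1/(5z)) and applying L'Hôpital gives 0.
Hence the limit is e^0 = 1.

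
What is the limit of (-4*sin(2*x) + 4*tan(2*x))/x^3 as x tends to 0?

Substitution gives 0/0; apply L'Hôpital's rule 3 times.
After differentiating numerator and denominator 3 times the quotient is (32*cos(2*x) + 192*tan(2*x)^4 + 256*tan(2*x)^2 + 64)/(6); at x = 0 this is 16.

16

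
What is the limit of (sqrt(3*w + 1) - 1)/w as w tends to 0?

A 0/0 form; rationalise with √(1 + 3w) + √1. This collapses the numerator to 3w, leaving 3/(√(1 + 3w) + √1) → 3/(2√1) = 3/2.

3/2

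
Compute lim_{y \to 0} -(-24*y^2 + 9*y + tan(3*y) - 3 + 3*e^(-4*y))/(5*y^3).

23/5

Substitution gives 0/0; apply L'Hôpital's rule 3 times.
After differentiating numerator and denominator 3 times the quotient is (6*(9*(3*tan(3*y)^2 + 1)*e^(4*y)/cos(3*y)^2 - 32)*e^(-4*y))/(-30); at y = 0 this is 23/5.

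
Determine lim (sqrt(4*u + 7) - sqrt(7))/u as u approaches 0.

2*√(7)/7

A 0/0 form; rationalise with √(7 + 4u) + √7. This collapses the numerator to 4u, leaving 4/(√(7 + 4u) + √7) → 4/(2√7) = 2*√(7)/7.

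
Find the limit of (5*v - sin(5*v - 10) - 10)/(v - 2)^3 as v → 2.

125/6

Direct substitution gives 0/0.
Apply L'Hôpital: lim (5 - 5*cos(5*v - 10))/(3*(v - 2)^2), still 0/0.
Apply L'Hôpital: lim (25*sin(5*v - 10))/(6*v - 12), still 0/0.
After 3 applications of L'Hôpital's rule the quotient is (125*cos(5*v - 10))/(6); substituting v = 2 gives 125/6.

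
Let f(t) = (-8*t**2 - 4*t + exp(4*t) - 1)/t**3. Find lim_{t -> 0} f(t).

Direct substitution gives 0/0.
Apply L'Hôpital: lim (-16*t + 4*e^(4*t) - 4)/(3*t^2), still 0/0.
Apply L'Hôpital: lim (16*e^(4*t) - 16)/(6*t), still 0/0.
After 3 applications of L'Hôpital's rule the quotient is (64*e^(4*t))/(6); substituting t = 0 gives 32/3.

32/3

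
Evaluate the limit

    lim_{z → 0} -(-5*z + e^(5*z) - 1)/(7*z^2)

-25/14

Direct substitution gives 0/0.
Apply L'Hôpital: lim (5*e^(5*z) - 5)/(-14*z), still 0/0.
After 2 applications of L'Hôpital's rule the quotient is (25*e^(5*z))/(-14); substituting z = 0 gives -25/14.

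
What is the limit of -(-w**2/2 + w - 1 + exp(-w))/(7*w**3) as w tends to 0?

1/42

Direct substitution gives 0/0.
Apply L'Hôpital: lim (-w + 1 - e^(-w))/(-21*w^2), still 0/0.
Apply L'Hôpital: lim (-1 + e^(-w))/(-42*w), still 0/0.
After 3 applications of L'Hôpital's rule the quotient is (-e^(-w))/(-42); substituting w = 0 gives 1/42.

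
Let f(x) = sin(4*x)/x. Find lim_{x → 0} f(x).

Substitution gives 0/0.
Write it as (4)·sin(4x)/(4x); since sin(u)/u → 1, the limit is 4.

4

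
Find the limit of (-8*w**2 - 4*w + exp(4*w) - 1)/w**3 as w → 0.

Direct substitution gives 0/0.
Apply L'Hôpital: lim (-16*w + 4*e^(4*w) - 4)/(3*w^2), still 0/0.
Apply L'Hôpital: lim (16*e^(4*w) - 16)/(6*w), still 0/0.
After 3 applications of L'Hôpital's rule the quotient is (64*e^(4*w))/(6); substituting w = 0 gives 32/3.

32/3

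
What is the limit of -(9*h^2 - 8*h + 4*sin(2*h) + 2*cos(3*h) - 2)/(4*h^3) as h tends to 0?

Substitution gives 0/0 (the numerator vanishes to order 3).
Expand each term to order h^3: the coefficient of h^3 in 2·cos(3h) is 0 and in 4·sin(2h) is -16/3.
Lower-order terms cancel with the polynomial part, so the numerator is (-16/3)·h^3 + o(h^3), and the limit is (-16/3)/(-4) = 4/3.

4/3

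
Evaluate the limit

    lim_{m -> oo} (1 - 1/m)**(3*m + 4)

Write it as [(1 - 1/m)^m]^(3) · (1 - 1/m)^(4). The bracketed term tends to e^(-1) and the second factor to 1, so the limit is e^(-3).

e^(-3)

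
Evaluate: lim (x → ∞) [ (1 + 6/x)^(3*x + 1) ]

Write it as [(1 + 6/x)^x]^(3) · (1 + 6/x)^(1). The bracketed term tends to e^(6) and the second factor to 1, so the limit is e^(18).

e^(18)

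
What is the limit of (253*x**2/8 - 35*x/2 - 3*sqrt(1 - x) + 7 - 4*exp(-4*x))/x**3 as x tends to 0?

Substitution gives 0/0 (the numerator vanishes to order 3).
Expand each term to order x^3: the coefficient of x^3 in -3·√(1 - x) is 3/16 and in -4·e^(-4x) is 128/3.
Lower-order terms cancel with the polynomial part, so the numerator is (2057/48)·x^3 + o(x^3), and the limit is (2057/48)/(1) = 2057/48.

2057/48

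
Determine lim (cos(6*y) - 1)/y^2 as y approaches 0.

Direct substitution gives 0/0.
Apply L'Hôpital: lim (-6*sin(6*y))/(2*y), still 0/0.
After 2 applications of L'Hôpital's rule the quotient is (-36*cos(6*y))/(2); substituting y = 0 gives -18.

-18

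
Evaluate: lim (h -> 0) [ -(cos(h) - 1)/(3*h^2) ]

Direct substitution gives 0/0.
Apply L'Hôpital: lim (-sin(h))/(-6*h), still 0/0.
After 2 applications of L'Hôpital's rule the quotient is (-cos(h))/(-6); substituting h = 0 gives 1/6.

1/6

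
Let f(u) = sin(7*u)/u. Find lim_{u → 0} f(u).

Substitution gives 0/0.
Write it as (7)·sin(7u)/(7u); since sin(θ)/θ → 1, the limit is 7.

7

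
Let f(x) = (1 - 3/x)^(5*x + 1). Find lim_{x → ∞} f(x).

Let L be the limit and take ln: ln L = lim (5x + 1)·ln(1 - 3/x) = lim (5x + 1)·(-3/x + O(1/x²)) = -15.
Hence L = e^(-15).

e^(-15)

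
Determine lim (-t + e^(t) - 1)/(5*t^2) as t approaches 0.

1/10

Direct substitution gives 0/0.
Apply L'Hôpital: lim (e^(t) - 1)/(10*t), still 0/0.
After 2 applications of L'Hôpital's rule the quotient is (e^(t))/(10); substituting t = 0 gives 1/10.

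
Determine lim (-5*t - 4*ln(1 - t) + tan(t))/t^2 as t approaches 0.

Substitution gives 0/0; apply L'Hôpital's rule 2 times.
After differentiating numerator and denominator 2 times the quotient is (2*tan(t)/cos(t)^2 + 4/(t - 1)^2)/(2); at t = 0 this is 2.

2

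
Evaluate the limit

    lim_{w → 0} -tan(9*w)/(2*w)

-9/2

Substitution gives 0/0.
Since tan(u)/u → 1 as u → 0, tan(9w)/(9w) → 1 and the limit is 9/(-2) = -9/2.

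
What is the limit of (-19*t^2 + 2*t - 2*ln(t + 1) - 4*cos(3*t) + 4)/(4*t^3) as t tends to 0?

-1/6

Substitution gives 0/0; apply L'Hôpital's rule 3 times.
After differentiating numerator and denominator 3 times the quotient is (-108*sin(3*t) - 4/(t + 1)^3)/(24); at t = 0 this is -1/6.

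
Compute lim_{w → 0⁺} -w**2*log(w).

0

This is a 0·(−∞) form. Rewrite as -1·ln(w) / w^(−2) and apply L'Hôpital:
the derivative quotient is -1·(1/w) / (−2·w^(−3)) = (1/2)·w^2 → 0.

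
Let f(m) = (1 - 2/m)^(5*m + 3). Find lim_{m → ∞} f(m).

e^(-10)

Write it as [(1 - 2/m)^m]^(5) · (1 - 2/m)^(3). The bracketed term tends to e^(-2) and the second factor to 1, so the limit is e^(-10).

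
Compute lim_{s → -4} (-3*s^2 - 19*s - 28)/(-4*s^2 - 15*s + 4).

Since s = -4 makes numerator and denominator zero, (s + 4) divides both.
Cancelling it gives (-3*s - 7)/(1 - 4*s); now plug in s = -4 to get 5/17.

5/17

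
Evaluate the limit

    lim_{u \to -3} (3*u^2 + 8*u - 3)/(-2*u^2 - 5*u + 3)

Since u = -3 makes numerator and denominator zero, (u + 3) divides both.
Cancelling it gives (3*u - 1)/(1 - 2*u); now plug in u = -3 to get -10/7.

-10/7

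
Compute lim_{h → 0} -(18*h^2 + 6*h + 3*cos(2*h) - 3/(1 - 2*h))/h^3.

Substitution gives 0/0; apply L'Hôpital's rule 3 times.
After differentiating numerator and denominator 3 times the quotient is (24*sin(2*h) - 144/(2*h - 1)^4)/(-6); at h = 0 this is 24.

24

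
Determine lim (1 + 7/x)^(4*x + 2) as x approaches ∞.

The base → 1 and the exponent → ∞: a 1^∞ form.
Take logarithms: (4x + 2)·ln(1 + 7/x). Since ln(1+u) ~ u for small u, this behaves like (4x)·(7/x) → 28.
So the limit is e^(28).

e^(28)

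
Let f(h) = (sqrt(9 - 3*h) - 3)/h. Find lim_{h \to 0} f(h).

A 0/0 form; rationalise with √(9 - 3h) + √9. This collapses the numerator to -3h, leaving -3/(√(9 - 3h) + √9) → -3/(2√9) = -1/2.

-1/2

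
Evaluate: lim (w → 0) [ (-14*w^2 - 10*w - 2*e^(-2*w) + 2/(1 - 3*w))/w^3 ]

170/3

Substitution gives 0/0 (the numerator vanishes to order 3).
Expand each term to order w^3: the coefficient of w^3 in 2·1/(1 - 3w) is 54 and in -2·e^(-2w) is 8/3.
Lower-order terms cancel with the polynomial part, so the numerator is (170/3)·w^3 + o(w^3), and the limit is (170/3)/(1) = 170/3.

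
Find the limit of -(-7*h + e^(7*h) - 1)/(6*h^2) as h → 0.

Direct substitution gives 0/0.
Apply L'Hôpital: lim (7*e^(7*h) - 7)/(-12*h), still 0/0.
After 2 applications of L'Hôpital's rule the quotient is (49*e^(7*h))/(-12); substituting h = 0 gives -49/12.

-49/12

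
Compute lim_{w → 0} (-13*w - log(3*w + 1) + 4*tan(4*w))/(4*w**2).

Substitution gives 0/0 (the numerator vanishes to order 2).
Expand each term to order w^2: the coefficient of w^2 in −ln(1 + 3w) is 9/2 and in 4·tan(4w) is 0.
Lower-order terms cancel with the polynomial part, so the numerator is (9/2)·w^2 + o(w^2), and the limit is (9/2)/(4) = 9/8.

9/8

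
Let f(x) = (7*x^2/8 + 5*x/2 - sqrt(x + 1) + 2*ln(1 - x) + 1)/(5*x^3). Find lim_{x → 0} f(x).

-7/48

Substitution gives 0/0 (the numerator vanishes to order 3).
Expand each term to order x^3: the coefficient of x^3 in 2·ln(1 - x) is -2/3 and in −√(1 + x) is -1/16.
Lower-order terms cancel with the polynomial part, so the numerator is (-35/48)·x^3 + o(x^3), and the limit is (-35/48)/(5) = -7/48.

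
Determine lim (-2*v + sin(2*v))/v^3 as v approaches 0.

Direct substitution gives 0/0.
Apply L'Hôpital: lim (2*cos(2*v) - 2)/(3*v^2), still 0/0.
Apply L'Hôpital: lim (-4*sin(2*v))/(6*v), still 0/0.
After 3 applications of L'Hôpital's rule the quotient is (-8*cos(2*v))/(6); substituting v = 0 gives -4/3.

-4/3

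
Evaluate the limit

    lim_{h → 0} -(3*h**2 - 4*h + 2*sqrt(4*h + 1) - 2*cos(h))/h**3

Substitution gives 0/0 (the numerator vanishes to order 3).
Expand each term to order h^3: the coefficient of h^3 in 2·√(1 + 4h) is 8 and in -2·cos(h) is 0.
Lower-order terms cancel with the polynomial part, so the numerator is (8)·h^3 + o(h^3), and the limit is (8)/(-1) = -8.

-8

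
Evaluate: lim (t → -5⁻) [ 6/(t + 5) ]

-∞

As t → -5⁻, (t + 5) → 0⁻, so (t + 5)^1 → 0⁻ and 6/(t + 5)^1 → -∞.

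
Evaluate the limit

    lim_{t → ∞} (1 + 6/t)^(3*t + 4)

Write it as [(1 + 6/t)^t]^(3) · (1 + 6/t)^(4). The bracketed term tends to e^(6) and the second factor to 1, so the limit is e^(18).

e^(18)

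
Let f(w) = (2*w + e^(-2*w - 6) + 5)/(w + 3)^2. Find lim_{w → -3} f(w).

2

Direct substitution gives 0/0.
Apply L'Hôpital: lim (2 - 2*e^(-2*w - 6))/(2*w + 6), still 0/0.
After 2 applications of L'Hôpital's rule the quotient is (4*e^(-2*w - 6))/(2); substituting w = -3 gives 2.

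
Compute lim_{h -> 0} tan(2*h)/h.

2

Substitution gives 0/0.
Since tan(u)/u → 1 as u → 0, tan(2h)/(2h) → 1 and the limit is 2.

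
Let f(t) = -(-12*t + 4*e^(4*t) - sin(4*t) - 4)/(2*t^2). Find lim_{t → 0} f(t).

Substitution gives 0/0 (the numerator vanishes to order 2).
Expand each term to order t^2: the coefficient of t^2 in −sin(4t) is 0 and in 4·e^(4t) is 32.
Lower-order terms cancel with the polynomial part, so the numerator is (32)·t^2 + o(t^2), and the limit is (32)/(-2) = -16.

-16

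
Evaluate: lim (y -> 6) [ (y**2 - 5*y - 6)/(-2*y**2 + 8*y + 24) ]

-7/16

Direct substitution gives 0/0, so factor. Both numerator and denominator have (y - 6) as a factor.
After cancelling, the expression reduces to (y + 1)/(-2*y - 4).
Substituting y = 6 gives -7/16.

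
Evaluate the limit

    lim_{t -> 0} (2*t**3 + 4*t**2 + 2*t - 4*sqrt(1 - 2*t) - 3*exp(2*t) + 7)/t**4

1/2

Substitution gives 0/0 (the numerator vanishes to order 4).
Expand each term to order t^4: the coefficient of t^4 in -4·√(1 - 2t) is 5/2 and in -3·e^(2t) is -2.
Lower-order terms cancel with the polynomial part, so the numerator is (1/2)·t^4 + o(t^4), and the limit is (1/2)/(1) = 1/2.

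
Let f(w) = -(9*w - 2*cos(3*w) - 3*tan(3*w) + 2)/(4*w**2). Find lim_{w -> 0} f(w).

Substitution gives 0/0; apply L'Hôpital's rule 2 times.
After differentiating numerator and denominator 2 times the quotient is (18*cos(3*w) - 54*tan(3*w)/cos(3*w)^2)/(-8); at w = 0 this is -9/4.

-9/4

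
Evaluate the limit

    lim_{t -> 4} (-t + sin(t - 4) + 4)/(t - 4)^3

Direct substitution gives 0/0.
Apply L'Hôpital: lim (cos(t - 4) - 1)/(3*(t - 4)^2), still 0/0.
Apply L'Hôpital: lim (-sin(t - 4))/(6*t - 24), still 0/0.
After 3 applications of L'Hôpital's rule the quotient is (-cos(t - 4))/(6); substituting t = 4 gives -1/6.

-1/6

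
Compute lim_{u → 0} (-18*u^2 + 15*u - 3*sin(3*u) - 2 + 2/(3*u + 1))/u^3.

Substitution gives 0/0 (the numerator vanishes to order 3).
Expand each term to order u^3: the coefficient of u^3 in 2·1/(1 + 3u) is -54 and in -3·sin(3u) is 27/2.
Lower-order terms cancel with the polynomial part, so the numerator is (-81/2)·u^3 + o(u^3), and the limit is (-81/2)/(1) = -81/2.

-81/2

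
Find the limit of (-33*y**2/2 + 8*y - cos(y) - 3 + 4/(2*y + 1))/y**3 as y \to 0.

-32

Substitution gives 0/0; apply L'Hôpital's rule 3 times.
After differentiating numerator and denominator 3 times the quotient is (-sin(y) - 192/(2*y + 1)^4)/(6); at y = 0 this is -32.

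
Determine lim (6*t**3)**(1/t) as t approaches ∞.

1

Base → ∞ and exponent → 0: an ∞^0 form.
Take logs: (1/t)·ln(6·t^3) = (ln 6 + 3·ln t)/t → 0.
So the limit is e^0 = 1.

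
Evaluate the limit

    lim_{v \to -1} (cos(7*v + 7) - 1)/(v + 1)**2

Direct substitution gives 0/0.
Apply L'Hôpital: lim (-7*sin(7*v + 7))/(2*v + 2), still 0/0.
After 2 applications of L'Hôpital's rule the quotient is (-49*cos(7*v + 7))/(2); substituting v = -1 gives -49/2.

-49/2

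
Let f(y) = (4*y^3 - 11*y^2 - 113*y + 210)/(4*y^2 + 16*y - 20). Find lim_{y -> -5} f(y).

-99/8

At y = -5 both the top and bottom vanish — a removable singularity. Factoring out (y + 5) from each leaves (4*y^2 - 31*y + 42)/(4*y - 4), which at y = -5 equals -99/8.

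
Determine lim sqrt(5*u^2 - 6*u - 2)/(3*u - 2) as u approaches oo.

√(5)/3

For large |u|, √(5*u^2 - 6*u - 2) ≈ √5·|u| and the denominator ≈ 3u.
Since u → +∞, |u| = u, giving √5/(3) = √(5)/3.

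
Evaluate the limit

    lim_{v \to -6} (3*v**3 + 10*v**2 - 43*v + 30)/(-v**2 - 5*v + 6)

23

Since v = -6 makes numerator and denominator zero, (v + 6) divides both.
Cancelling it gives (3*v^2 - 8*v + 5)/(1 - v); now plug in v = -6 to get 23.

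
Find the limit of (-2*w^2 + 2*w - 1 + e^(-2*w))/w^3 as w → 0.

-4/3

Direct substitution gives 0/0.
Apply L'Hôpital: lim (-4*w + 2 - 2*e^(-2*w))/(3*w^2), still 0/0.
Apply L'Hôpital: lim (-4 + 4*e^(-2*w))/(6*w), still 0/0.
After 3 applications of L'Hôpital's rule the quotient is (-8*e^(-2*w))/(6); substituting w = 0 gives -4/3.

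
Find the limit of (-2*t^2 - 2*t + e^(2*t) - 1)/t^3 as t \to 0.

Direct substitution gives 0/0.
Apply L'Hôpital: lim (-4*t + 2*e^(2*t) - 2)/(3*t^2), still 0/0.
Apply L'Hôpital: lim (4*e^(2*t) - 4)/(6*t), still 0/0.
After 3 applications of L'Hôpital's rule the quotient is (8*e^(2*t))/(6); substituting t = 0 gives 4/3.

4/3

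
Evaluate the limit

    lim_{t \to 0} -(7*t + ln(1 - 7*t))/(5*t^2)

Direct substitution gives 0/0.
Apply L'Hôpital: lim (7 - 7/(1 - 7*t))/(-10*t), still 0/0.
After 2 applications of L'Hôpital's rule the quotient is (-49/(1 - 7*t)^2)/(-10); substituting t = 0 gives 49/10.

49/10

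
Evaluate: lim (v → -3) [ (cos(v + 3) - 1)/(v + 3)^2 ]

Direct substitution gives 0/0.
Apply L'Hôpital: lim (-sin(v + 3))/(2*v + 6), still 0/0.
After 2 applications of L'Hôpital's rule the quotient is (-cos(v + 3))/(2); substituting v = -3 gives -1/2.

-1/2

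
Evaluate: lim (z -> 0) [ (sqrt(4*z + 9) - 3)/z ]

Substitution gives 0/0. Multiply numerator and denominator by the conjugate √(9 + 4z) + √9.
The numerator becomes (9 + 4z) − 9 = 4z, so the expression simplifies to 4/(√(9 + 4z) + √9).
Letting z → 0 gives 4/(2√9) = 2/3.

2/3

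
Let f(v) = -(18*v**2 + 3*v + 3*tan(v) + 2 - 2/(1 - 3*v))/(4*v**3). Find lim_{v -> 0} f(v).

Substitution gives 0/0; apply L'Hôpital's rule 3 times.
After differentiating numerator and denominator 3 times the quotient is (18*tan(v)^2/cos(v)^2 + 6/cos(v)^2 - 324/(3*v - 1)^4)/(-24); at v = 0 this is 53/4.

53/4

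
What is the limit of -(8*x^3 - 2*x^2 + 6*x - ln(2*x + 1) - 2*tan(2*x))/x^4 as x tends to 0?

-4

Substitution gives 0/0; apply L'Hôpital's rule 4 times.
After differentiating numerator and denominator 4 times the quotient is (-256*tan(2*x)^3/cos(2*x)^2 - 512*tan(2*x)/cos(2*x)^4 + 96/(2*x + 1)^4)/(-24); at x = 0 this is -4.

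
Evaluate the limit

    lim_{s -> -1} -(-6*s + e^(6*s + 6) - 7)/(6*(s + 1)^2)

-3

Direct substitution gives 0/0.
Apply L'Hôpital: lim (6*e^(6*s + 6) - 6)/(-12*s - 12), still 0/0.
After 2 applications of L'Hôpital's rule the quotient is (36*e^(6*s + 6))/(-12); substituting s = -1 gives -3.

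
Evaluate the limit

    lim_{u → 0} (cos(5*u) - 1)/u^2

Direct substitution gives 0/0.
Apply L'Hôpital: lim (-5*sin(5*u))/(2*u), still 0/0.
After 2 applications of L'Hôpital's rule the quotient is (-25*cos(5*u))/(2); substituting u = 0 gives -25/2.

-25/2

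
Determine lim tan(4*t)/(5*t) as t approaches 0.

4/5

Substitution gives 0/0.
Since tan(u)/u → 1 as u → 0, tan(4t)/(4t) → 1 and the limit is 4/5.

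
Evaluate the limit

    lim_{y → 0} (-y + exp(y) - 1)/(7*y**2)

Direct substitution gives 0/0.
Apply L'Hôpital: lim (e^(y) - 1)/(14*y), still 0/0.
After 2 applications of L'Hôpital's rule the quotient is (e^(y))/(14); substituting y = 0 gives 1/14.

1/14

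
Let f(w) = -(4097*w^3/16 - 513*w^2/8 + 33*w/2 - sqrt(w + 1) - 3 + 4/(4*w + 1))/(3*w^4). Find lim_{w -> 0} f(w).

-131077/384

Substitution gives 0/0 (the numerator vanishes to order 4).
Expand each term to order w^4: the coefficient of w^4 in 4·1/(1 + 4w) is 1024 and in −√(1 + w) is 5/128.
Lower-order terms cancel with the polynomial part, so the numerator is (131077/128)·w^4 + o(w^4), and the limit is (131077/128)/(-3) = -131077/384.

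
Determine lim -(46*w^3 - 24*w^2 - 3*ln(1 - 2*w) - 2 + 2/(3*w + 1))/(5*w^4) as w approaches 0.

-174/5

Substitution gives 0/0; apply L'Hôpital's rule 4 times.
After differentiating numerator and denominator 4 times the quotient is (3888/(3*w + 1)^5 + 288/(2*w - 1)^4)/(-120); at w = 0 this is -174/5.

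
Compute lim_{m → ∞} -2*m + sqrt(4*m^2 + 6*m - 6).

3/2

An ∞ − ∞ form. Rationalising with the conjugate, the difference becomes (6m - 6) / (√(4*m^2 + 6*m - 6) + 2m).
For large m the denominator behaves like 2·2m, so the quotient tends to 6/4 = 3/2.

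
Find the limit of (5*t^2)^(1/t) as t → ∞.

1

Base → ∞ and exponent → 0: an ∞^0 form.
Take logs: (1/t)·ln(5·t^2) = (ln 5 + 2·ln t)/t → 0.
So the limit is e^0 = 1.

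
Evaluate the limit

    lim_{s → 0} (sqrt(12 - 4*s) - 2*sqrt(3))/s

Substitution gives 0/0. Multiply numerator and denominator by the conjugate √(12 - 4s) + √12.
The numerator becomes (12 - 4s) − 12 = -4s, so the expression simplifies to -4/(√(12 - 4s) + √12).
Letting s → 0 gives -4/(2√12) = -√(3)/3.

-√(3)/3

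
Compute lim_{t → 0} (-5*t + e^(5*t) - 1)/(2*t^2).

Direct substitution gives 0/0.
Apply L'Hôpital: lim (5*e^(5*t) - 5)/(4*t), still 0/0.
After 2 applications of L'Hôpital's rule the quotient is (25*e^(5*t))/(4); substituting t = 0 gives 25/4.

25/4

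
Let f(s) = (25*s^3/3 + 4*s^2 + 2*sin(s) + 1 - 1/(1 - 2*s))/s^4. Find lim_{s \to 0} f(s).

Substitution gives 0/0 (the numerator vanishes to order 4).
Expand each term to order s^4: the coefficient of s^4 in 2·sin(s) is 0 and in −1/(1 - 2s) is -16.
Lower-order terms cancel with the polynomial part, so the numerator is (-16)·s^4 + o(s^4), and the limit is (-16)/(1) = -16.

-16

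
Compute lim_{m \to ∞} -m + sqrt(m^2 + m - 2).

This has the form ∞ − ∞. Multiply and divide by the conjugate √(m^2 + m - 2) + m.
That gives (m - 2) / (√(m^2 + m - 2) + m).
Divide numerator and denominator by m: the limit is 1/(2·1) = 1/2.

1/2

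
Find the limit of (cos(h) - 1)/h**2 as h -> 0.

Direct substitution gives 0/0.
Apply L'Hôpital: lim (-sin(h))/(2*h), still 0/0.
After 2 applications of L'Hôpital's rule the quotient is (-cos(h))/(2); substituting h = 0 gives -1/2.

-1/2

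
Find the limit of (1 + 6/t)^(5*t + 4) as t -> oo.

e^(30)

Write it as [(1 + 6/t)^t]^(5) · (1 + 6/t)^(4). The bracketed term tends to e^(6) and the second factor to 1, so the limit is e^(30).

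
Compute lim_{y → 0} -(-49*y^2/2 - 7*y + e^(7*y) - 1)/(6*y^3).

Direct substitution gives 0/0.
Apply L'Hôpital: lim (-49*y + 7*e^(7*y) - 7)/(-18*y^2), still 0/0.
Apply L'Hôpital: lim (49*e^(7*y) - 49)/(-36*y), still 0/0.
After 3 applications of L'Hôpital's rule the quotient is (343*e^(7*y))/(-36); substituting y = 0 gives -343/36.

-343/36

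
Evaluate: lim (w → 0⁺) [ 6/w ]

As w → 0⁺, (w) → 0⁺, so (w)^1 → 0⁺ and 6/(w)^1 → ∞.

∞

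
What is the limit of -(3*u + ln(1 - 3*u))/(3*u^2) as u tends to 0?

3/2

Direct substitution gives 0/0.
Apply L'Hôpital: lim (3 - 3/(1 - 3*u))/(-6*u), still 0/0.
After 2 applications of L'Hôpital's rule the quotient is (-9/(1 - 3*u)^2)/(-6); substituting u = 0 gives 3/2.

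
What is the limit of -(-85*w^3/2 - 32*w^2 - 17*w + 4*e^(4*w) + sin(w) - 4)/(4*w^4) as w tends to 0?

-32/3

Substitution gives 0/0; apply L'Hôpital's rule 4 times.
After differentiating numerator and denominator 4 times the quotient is (1024*e^(4*w) + sin(w))/(-96); at w = 0 this is -32/3.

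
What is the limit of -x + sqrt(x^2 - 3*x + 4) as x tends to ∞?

-3/2

An ∞ − ∞ form. Rationalising with the conjugate, the difference becomes (-3x + 4) / (√(x^2 - 3*x + 4) + x).
For large x the denominator behaves like 2·x, so the quotient tends to -3/2 = -3/2.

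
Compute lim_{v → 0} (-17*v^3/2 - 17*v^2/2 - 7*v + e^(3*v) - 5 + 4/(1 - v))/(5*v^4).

59/40

Substitution gives 0/0 (the numerator vanishes to order 4).
Expand each term to order v^4: the coefficient of v^4 in e^(3v) is 27/8 and in 4·1/(1 - v) is 4.
Lower-order terms cancel with the polynomial part, so the numerator is (59/8)·v^4 + o(v^4), and the limit is (59/8)/(5) = 59/40.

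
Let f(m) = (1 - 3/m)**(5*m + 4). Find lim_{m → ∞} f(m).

e^(-15)

Write it as [(1 - 3/m)^m]^(5) · (1 - 3/m)^(4). The bracketed term tends to e^(-3) and the second factor to 1, so the limit is e^(-15).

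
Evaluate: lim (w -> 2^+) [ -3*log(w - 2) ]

As w → 2⁺, w - 2 → 0⁺ and ln(w - 2) → −∞.
Multiplying by -3 gives ∞.

∞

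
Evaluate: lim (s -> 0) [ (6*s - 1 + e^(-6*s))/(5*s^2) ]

Direct substitution gives 0/0.
Apply L'Hôpital: lim (6 - 6*e^(-6*s))/(10*s), still 0/0.
After 2 applications of L'Hôpital's rule the quotient is (36*e^(-6*s))/(10); substituting s = 0 gives 18/5.

18/5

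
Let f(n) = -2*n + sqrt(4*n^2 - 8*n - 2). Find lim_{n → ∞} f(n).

This has the form ∞ − ∞. Multiply and divide by the conjugate √(4*n^2 - 8*n - 2) + 2n.
That gives (-8n - 2) / (√(4*n^2 - 8*n - 2) + 2n).
Divide numerator and denominator by n: the limit is -8/(2·2) = -2.

-2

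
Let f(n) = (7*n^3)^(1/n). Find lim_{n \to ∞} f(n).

Base → ∞ and exponent → 0: an ∞^0 form.
Take logs: (1/n)·ln(7·n^3) = (ln 7 + 3·ln n)/n → 0.
So the limit is e^0 = 1.

1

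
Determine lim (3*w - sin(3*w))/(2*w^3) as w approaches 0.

Direct substitution gives 0/0.
Apply L'Hôpital: lim (3 - 3*cos(3*w))/(6*w^2), still 0/0.
Apply L'Hôpital: lim (9*sin(3*w))/(12*w), still 0/0.
After 3 applications of L'Hôpital's rule the quotient is (27*cos(3*w))/(12); substituting w = 0 gives 9/4.

9/4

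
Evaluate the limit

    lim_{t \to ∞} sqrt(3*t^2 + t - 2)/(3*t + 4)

√(3)/3

For large |t|, √(3*t^2 + t - 2) ≈ √3·|t| and the denominator ≈ 3t.
Since t → +∞, |t| = t, giving √3/(3) = √(3)/3.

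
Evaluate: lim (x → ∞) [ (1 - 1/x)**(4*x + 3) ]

e^(-4)

Write it as [(1 - 1/x)^x]^(4) · (1 - 1/x)^(3). The bracketed term tends to e^(-1) and the second factor to 1, so the limit is e^(-4).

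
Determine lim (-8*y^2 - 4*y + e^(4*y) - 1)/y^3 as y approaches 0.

Direct substitution gives 0/0.
Apply L'Hôpital: lim (-16*y + 4*e^(4*y) - 4)/(3*y^2), still 0/0.
Apply L'Hôpital: lim (16*e^(4*y) - 16)/(6*y), still 0/0.
After 3 applications of L'Hôpital's rule the quotient is (64*e^(4*y))/(6); substituting y = 0 gives 32/3.

32/3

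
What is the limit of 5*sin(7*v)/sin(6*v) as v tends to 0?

35/6

Substitution gives 0/0.
Divide numerator and denominator by v: sin(7v)/v → 7 and sin(6v)/v → 6, so the limit is 5·7/6 = 35/6.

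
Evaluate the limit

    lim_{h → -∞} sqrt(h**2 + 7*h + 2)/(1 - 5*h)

For large |h|, √(h^2 + 7*h + 2) ≈ √1·|h| and the denominator ≈ -5h.
Since h → −∞, |h| = −h, giving −√1/(-5) = 1/5.

1/5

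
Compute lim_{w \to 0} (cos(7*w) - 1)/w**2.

-49/2

Direct substitution gives 0/0.
Apply L'Hôpital: lim (-7*sin(7*w))/(2*w), still 0/0.
After 2 applications of L'Hôpital's rule the quotient is (-49*cos(7*w))/(2); substituting w = 0 gives -49/2.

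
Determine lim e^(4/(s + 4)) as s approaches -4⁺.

As s → -4⁺, 4/(s + 4) → +∞, so e^(4/(s + 4)) → ∞.

∞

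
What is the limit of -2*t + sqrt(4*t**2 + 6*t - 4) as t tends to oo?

An ∞ − ∞ form. Rationalising with the conjugate, the difference becomes (6t - 4) / (√(4*t^2 + 6*t - 4) + 2t).
For large t the denominator behaves like 2·2t, so the quotient tends to 6/4 = 3/2.

3/2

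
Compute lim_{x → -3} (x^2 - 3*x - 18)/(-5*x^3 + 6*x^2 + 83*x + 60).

9/88

At x = -3 both the top and bottom vanish — a removable singularity. Factoring out (x + 3) from each leaves (x - 6)/(-5*x^2 + 21*x + 20), which at x = -3 equals 9/88.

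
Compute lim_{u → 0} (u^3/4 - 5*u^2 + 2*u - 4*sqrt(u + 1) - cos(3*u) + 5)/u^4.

-103/32

Substitution gives 0/0; apply L'Hôpital's rule 4 times.
After differentiating numerator and denominator 4 times the quotient is (-81*cos(3*u) + 15/(4*(u + 1)^(7/2)))/(24); at u = 0 this is -103/32.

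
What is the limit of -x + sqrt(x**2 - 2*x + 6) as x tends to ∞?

-1

An ∞ − ∞ form. Rationalising with the conjugate, the difference becomes (-2x + 6) / (√(x^2 - 2*x + 6) + x).
For large x the denominator behaves like 2·x, so the quotient tends to -2/2 = -1.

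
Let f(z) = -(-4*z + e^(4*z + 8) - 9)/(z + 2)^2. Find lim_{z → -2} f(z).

-8

Direct substitution gives 0/0.
Apply L'Hôpital: lim (4*e^(4*z + 8) - 4)/(-2*z - 4), still 0/0.
After 2 applications of L'Hôpital's rule the quotient is (16*e^(4*z + 8))/(-2); substituting z = -2 gives -8.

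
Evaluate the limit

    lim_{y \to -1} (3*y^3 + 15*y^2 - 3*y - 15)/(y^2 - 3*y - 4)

At y = -1 both the top and bottom vanish — a removable singularity. Factoring out (y + 1) from each leaves (3*y^2 + 12*y - 15)/(y - 4), which at y = -1 equals 24/5.

24/5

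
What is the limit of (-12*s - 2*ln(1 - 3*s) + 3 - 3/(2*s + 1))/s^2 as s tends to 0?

-3

Substitution gives 0/0; apply L'Hôpital's rule 2 times.
After differentiating numerator and denominator 2 times the quotient is (18/(3*s - 1)^2 - 24/(2*s + 1)^3)/(2); at s = 0 this is -3.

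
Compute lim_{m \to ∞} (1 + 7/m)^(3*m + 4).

The base → 1 and the exponent → ∞: a 1^∞ form.
Take logarithms: (3m + 4)·ln(1 + 7/m). Since ln(1+u) ~ u for small u, this behaves like (3m)·(7/m) → 21.
So the limit is e^(21).

e^(21)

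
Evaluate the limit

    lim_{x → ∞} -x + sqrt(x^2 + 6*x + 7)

3

An ∞ − ∞ form. Rationalising with the conjugate, the difference becomes (6x + 7) / (√(x^2 + 6*x + 7) + x).
For large x the denominator behaves like 2·x, so the quotient tends to 6/2 = 3.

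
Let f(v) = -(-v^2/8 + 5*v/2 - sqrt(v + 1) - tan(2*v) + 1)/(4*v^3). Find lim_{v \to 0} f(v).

Substitution gives 0/0; apply L'Hôpital's rule 3 times.
After differentiating numerator and denominator 3 times the quotient is (-32*tan(2*v)^2/cos(2*v)^2 - 16/cos(2*v)^4 - 3/(8*(v + 1)^(5/2)))/(-24); at v = 0 this is 131/192.

131/192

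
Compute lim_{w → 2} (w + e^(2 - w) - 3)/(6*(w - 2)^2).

1/12

Direct substitution gives 0/0.
Apply L'Hôpital: lim (1 - e^(2 - w))/(12*w - 24), still 0/0.
After 2 applications of L'Hôpital's rule the quotient is (e^(2 - w))/(12); substituting w = 2 gives 1/12.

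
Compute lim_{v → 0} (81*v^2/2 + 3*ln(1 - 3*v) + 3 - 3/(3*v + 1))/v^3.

Substitution gives 0/0 (the numerator vanishes to order 3).
Expand each term to order v^3: the coefficient of v^3 in 3·ln(1 - 3v) is -27 and in -3·1/(1 + 3v) is 81.
Lower-order terms cancel with the polynomial part, so the numerator is (54)·v^3 + o(v^3), and the limit is (54)/(1) = 54.

54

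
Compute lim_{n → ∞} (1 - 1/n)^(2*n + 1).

Let L be the limit and take ln: ln L = lim (2n + 1)·ln(1 - 1/n) = lim (2n + 1)·(-1/n + O(1/n²)) = -2.
Hence L = e^(-2).

e^(-2)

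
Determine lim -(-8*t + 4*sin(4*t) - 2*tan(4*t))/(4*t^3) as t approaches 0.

Substitution gives 0/0; apply L'Hôpital's rule 3 times.
After differentiating numerator and denominator 3 times the quotient is (-256*cos(4*t) - 768*tan(4*t)^4 - 1024*tan(4*t)^2 - 256)/(-24); at t = 0 this is 64/3.

64/3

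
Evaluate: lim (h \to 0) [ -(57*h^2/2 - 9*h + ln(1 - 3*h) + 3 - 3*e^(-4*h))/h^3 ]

-23

Substitution gives 0/0 (the numerator vanishes to order 3).
Expand each term to order h^3: the coefficient of h^3 in -3·e^(-4h) is 32 and in ln(1 - 3h) is -9.
Lower-order terms cancel with the polynomial part, so the numerator is (23)·h^3 + o(h^3), and the limit is (23)/(-1) = -23.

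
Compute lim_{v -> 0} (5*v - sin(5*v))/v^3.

125/6

Direct substitution gives 0/0.
Apply L'Hôpital: lim (5 - 5*cos(5*v))/(3*v^2), still 0/0.
Apply L'Hôpital: lim (25*sin(5*v))/(6*v), still 0/0.
After 3 applications of L'Hôpital's rule the quotient is (125*cos(5*v))/(6); substituting v = 0 gives 125/6.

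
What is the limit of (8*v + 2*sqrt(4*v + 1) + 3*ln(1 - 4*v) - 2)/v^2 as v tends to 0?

-28

Substitution gives 0/0 (the numerator vanishes to order 2).
Expand each term to order v^2: the coefficient of v^2 in 2·√(1 + 4v) is -4 and in 3·ln(1 - 4v) is -24.
Lower-order terms cancel with the polynomial part, so the numerator is (-28)·v^2 + o(v^2), and the limit is (-28)/(1) = -28.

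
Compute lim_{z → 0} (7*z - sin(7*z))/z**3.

343/6

Direct substitution gives 0/0.
Apply L'Hôpital: lim (7 - 7*cos(7*z))/(3*z^2), still 0/0.
Apply L'Hôpital: lim (49*sin(7*z))/(6*z), still 0/0.
After 3 applications of L'Hôpital's rule the quotient is (343*cos(7*z))/(6); substituting z = 0 gives 343/6.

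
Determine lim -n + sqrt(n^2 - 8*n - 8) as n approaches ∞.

-4

An ∞ − ∞ form. Rationalising with the conjugate, the difference becomes (-8n - 8) / (√(n^2 - 8*n - 8) + n).
For large n the denominator behaves like 2·n, so the quotient tends to -8/2 = -4.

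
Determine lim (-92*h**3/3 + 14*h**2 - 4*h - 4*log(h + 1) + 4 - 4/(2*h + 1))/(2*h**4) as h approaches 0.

-63/2

Substitution gives 0/0 (the numerator vanishes to order 4).
Expand each term to order h^4: the coefficient of h^4 in -4·ln(1 + h) is 1 and in -4·1/(1 + 2h) is -64.
Lower-order terms cancel with the polynomial part, so the numerator is (-63)·h^4 + o(h^4), and the limit is (-63)/(2) = -63/2.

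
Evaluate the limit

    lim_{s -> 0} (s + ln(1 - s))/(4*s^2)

Direct substitution gives 0/0.
Apply L'Hôpital: lim (1 - 1/(1 - s))/(8*s), still 0/0.
After 2 applications of L'Hôpital's rule the quotient is (-1/(1 - s)^2)/(8); substituting s = 0 gives -1/8.

-1/8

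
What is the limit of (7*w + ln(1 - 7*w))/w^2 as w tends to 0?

Direct substitution gives 0/0.
Apply L'Hôpital: lim (7 - 7/(1 - 7*w))/(2*w), still 0/0.
After 2 applications of L'Hôpital's rule the quotient is (-49/(1 - 7*w)^2)/(2); substituting w = 0 gives -49/2.

-49/2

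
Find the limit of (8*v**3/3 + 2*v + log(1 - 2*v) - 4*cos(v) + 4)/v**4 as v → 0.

Substitution gives 0/0; apply L'Hôpital's rule 4 times.
After differentiating numerator and denominator 4 times the quotient is (-4*cos(v) - 96/(2*v - 1)^4)/(24); at v = 0 this is -25/6.

-25/6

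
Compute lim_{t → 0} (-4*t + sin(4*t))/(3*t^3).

Direct substitution gives 0/0.
Apply L'Hôpital: lim (4*cos(4*t) - 4)/(9*t^2), still 0/0.
Apply L'Hôpital: lim (-16*sin(4*t))/(18*t), still 0/0.
After 3 applications of L'Hôpital's rule the quotient is (-64*cos(4*t))/(18); substituting t = 0 gives -32/9.

-32/9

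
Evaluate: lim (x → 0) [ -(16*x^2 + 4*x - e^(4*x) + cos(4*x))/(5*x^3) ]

32/15

Substitution gives 0/0 (the numerator vanishes to order 3).
Expand each term to order x^3: the coefficient of x^3 in cos(4x) is 0 and in −e^(4x) is -32/3.
Lower-order terms cancel with the polynomial part, so the numerator is (-32/3)·x^3 + o(x^3), and the limit is (-32/3)/(-5) = 32/15.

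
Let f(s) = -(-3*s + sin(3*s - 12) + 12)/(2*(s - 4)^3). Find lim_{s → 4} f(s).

Direct substitution gives 0/0.
Apply L'Hôpital: lim (3*cos(3*s - 12) - 3)/(-6*(s - 4)^2), still 0/0.
Apply L'Hôpital: lim (-9*sin(3*s - 12))/(48 - 12*s), still 0/0.
After 3 applications of L'Hôpital's rule the quotient is (-27*cos(3*s - 12))/(-12); substituting s = 4 gives 9/4.

9/4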